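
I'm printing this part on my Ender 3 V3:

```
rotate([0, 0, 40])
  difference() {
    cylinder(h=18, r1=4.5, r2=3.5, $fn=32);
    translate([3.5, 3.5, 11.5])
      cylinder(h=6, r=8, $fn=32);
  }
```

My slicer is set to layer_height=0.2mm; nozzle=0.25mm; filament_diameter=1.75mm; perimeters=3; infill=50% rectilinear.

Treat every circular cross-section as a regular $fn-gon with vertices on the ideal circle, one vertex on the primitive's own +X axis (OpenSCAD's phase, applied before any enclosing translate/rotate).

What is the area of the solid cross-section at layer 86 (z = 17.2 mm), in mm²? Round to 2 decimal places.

At z = 17.2 mm: the cone (r1=4.5→r2=3.5) has section circumradius 3.544 here — a regular 32-gon (area = (32/2)·3.544²·sin(360°/32) = 39.21 mm²); the r=8 cylinder at (3.5, 3.5) gives a regular 32-gon of circumradius 8 (constant along its height) (area = (32/2)·8.000²·sin(360°/32) = 199.77 mm²); Subtracting the remaining from the first: starting from the cone (39.21 mm²), the r=8 cylinder at (3.5, 3.5) partially overlaps it — only the 37.60 mm² overlap (of its 199.77 mm²) is removed, clipping the outline — area = 1.62 mm²; (rotated 40° about Z; rotation is an isometry so areas/perimeters/island counts are preserved). Overall, the cross-section is a single solid region. Net area = 1.62 mm².

1.62 mm²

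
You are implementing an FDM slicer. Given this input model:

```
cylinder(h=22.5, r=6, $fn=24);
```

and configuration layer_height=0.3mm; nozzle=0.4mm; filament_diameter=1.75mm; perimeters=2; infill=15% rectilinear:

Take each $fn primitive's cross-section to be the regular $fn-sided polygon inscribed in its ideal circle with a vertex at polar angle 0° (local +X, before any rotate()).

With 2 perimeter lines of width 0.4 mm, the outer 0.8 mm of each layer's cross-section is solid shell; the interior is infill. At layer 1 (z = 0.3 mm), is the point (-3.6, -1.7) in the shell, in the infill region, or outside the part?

At z = 0.3 mm: the r=6 cylinder contributes a regular 24-gon of circumradius 6. Overall, the cross-section is a single solid region. The nearest boundary edge runs (-5.80, -1.55)→(-5.20, -3.00); distance from the point to it = 1.97 mm. The point is inside the cross-section and 1.97 mm from the nearest boundary — more than the 0.8 mm shell width (2 × 0.4), so it's in the infill interior.

infill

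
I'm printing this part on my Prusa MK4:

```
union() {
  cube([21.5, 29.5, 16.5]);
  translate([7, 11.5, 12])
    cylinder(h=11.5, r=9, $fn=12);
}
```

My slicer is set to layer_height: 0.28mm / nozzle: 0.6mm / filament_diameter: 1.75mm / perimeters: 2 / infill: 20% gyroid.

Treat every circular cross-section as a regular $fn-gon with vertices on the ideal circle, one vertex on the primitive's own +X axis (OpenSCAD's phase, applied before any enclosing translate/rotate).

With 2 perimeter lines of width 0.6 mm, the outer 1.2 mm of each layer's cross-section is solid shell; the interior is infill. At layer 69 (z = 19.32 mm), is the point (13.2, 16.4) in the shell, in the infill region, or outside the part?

At z = 19.32 mm: the cube is not intersected at this z (z outside [0, 16.5]); the cylinder at (7, 11.5): section is a regular 12-gon, circumradius r=9; Combining (union): only the r=9 cylinder at (7, 11.5) is present, so the union is just that shape — 1 connected region. Overall, the cross-section is a single solid region. The nearest boundary edge runs (14.79, 16.00)→(11.50, 19.29); distance from the point to it = 0.84 mm. The point is inside the cross-section, 0.84 mm from the nearest boundary — within the 1.2 mm shell band (2 × 0.6).

shell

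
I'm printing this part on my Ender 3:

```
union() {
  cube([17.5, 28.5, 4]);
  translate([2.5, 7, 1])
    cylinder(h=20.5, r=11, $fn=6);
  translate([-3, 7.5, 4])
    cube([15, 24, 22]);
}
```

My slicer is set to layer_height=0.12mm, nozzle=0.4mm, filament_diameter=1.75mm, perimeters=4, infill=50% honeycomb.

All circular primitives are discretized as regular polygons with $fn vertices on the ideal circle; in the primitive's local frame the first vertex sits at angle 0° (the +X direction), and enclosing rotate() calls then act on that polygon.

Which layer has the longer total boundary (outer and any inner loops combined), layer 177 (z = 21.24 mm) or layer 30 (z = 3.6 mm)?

Layer 177 (z = 21.24): the cube is absent (z outside [0, 4]); the r=11 cylinder at (2.5, 7) gives a regular 6-gon of circumradius 11 (constant along its height) (perimeter = 2·6·11.000·sin(180°/6) = 66.00 mm); the cube at (-3, 7.5) (footprint 15×24) is included at this height (perimeter 78.00 mm); Merging all regions: the regions partially overlap (shared area 121.54 mm²), so the edge portions inside another operand are dropped and the merged outline is re-measured after clipping — boundary = 98.88 mm. So its perimeter = 98.88 mm. Layer 30 (z = 3.6): the cube is present — its section is the full 17.5×28.5 rectangle (perimeter 92.00 mm); the r=11 cylinder at (2.5, 7) gives a regular 6-gon of circumradius 11 (constant along its height) (perimeter = 2·6·11.000·sin(180°/6) = 66.00 mm); the cube at (-3, 7.5) is not intersected at this z (z outside [4, 26]); Merging all regions: the regions partially overlap (shared area 182.76 mm²), so the edge portions inside another operand are dropped and the merged outline is re-measured after clipping — boundary = 104.93 mm. So its perimeter = 104.93 mm. Layer 30 is larger (104.93 vs 98.88 mm).

layer 30 (z = 3.6 mm)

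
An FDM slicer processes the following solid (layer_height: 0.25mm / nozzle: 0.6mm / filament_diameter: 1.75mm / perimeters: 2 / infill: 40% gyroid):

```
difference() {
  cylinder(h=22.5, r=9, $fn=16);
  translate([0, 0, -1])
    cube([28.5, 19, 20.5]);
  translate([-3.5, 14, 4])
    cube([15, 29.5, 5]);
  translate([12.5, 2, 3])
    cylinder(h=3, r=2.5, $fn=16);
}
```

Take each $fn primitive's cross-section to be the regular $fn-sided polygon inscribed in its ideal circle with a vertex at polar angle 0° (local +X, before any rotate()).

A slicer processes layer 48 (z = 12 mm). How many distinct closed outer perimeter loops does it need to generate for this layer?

1

At z = 12 mm: the cylinder: section is a regular 16-gon, circumradius r=9; the 28.5×19 cube contributes its full rectangle; the cube at (-3.5, 14) is not intersected at this z (z outside [4, 9]); the cylinder at (12.5, 2) is absent (z outside [3, 6]); Subtracting the remaining from the first: starting from the r=9 cylinder, the 28.5×19 cube partially overlaps it — only the 61.99 mm² overlap (of its 541.50 mm²) is removed, clipping the outline — 1 connected region. The result has 1 disconnected region.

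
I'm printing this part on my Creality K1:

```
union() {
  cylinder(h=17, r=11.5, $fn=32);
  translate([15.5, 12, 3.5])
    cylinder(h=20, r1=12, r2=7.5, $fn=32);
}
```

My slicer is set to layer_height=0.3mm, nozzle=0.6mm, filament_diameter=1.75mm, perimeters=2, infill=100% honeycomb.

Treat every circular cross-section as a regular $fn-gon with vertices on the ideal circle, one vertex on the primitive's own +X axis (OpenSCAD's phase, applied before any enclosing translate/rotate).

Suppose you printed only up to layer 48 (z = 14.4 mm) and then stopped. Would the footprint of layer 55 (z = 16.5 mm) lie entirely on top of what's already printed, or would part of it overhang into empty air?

Compare the two slices. At z = 14.4: the r=11.5 cylinder gives a regular 32-gon of circumradius 11.5 (constant along its height) (area = (32/2)·11.500²·sin(360°/32) = 412.81 mm²); the cone at (15.5, 12): at t=0.545 of its height the radius interpolates to r₁+(r₂−r₁)t = 9.547, giving a regular 32-gon of that circumradius (area = (32/2)·9.547²·sin(360°/32) = 284.53 mm²); Combining (union): the regions partially overlap — summed areas 697.35 mm² minus the doubly-counted overlap 6.89 mm² gives 690.46 mm² — area = 690.46 mm². At z = 16.5: the r=11.5 cylinder gives a regular 32-gon of circumradius 11.5 (constant along its height) (area = (32/2)·11.500²·sin(360°/32) = 412.81 mm²); the cone at (15.5, 12): at t=0.650 of its height the radius interpolates to r₁+(r₂−r₁)t = 9.075, giving a regular 32-gon of that circumradius (area = (32/2)·9.075²·sin(360°/32) = 257.07 mm²); Combining (union): the regions partially overlap — summed areas 669.88 mm² minus the doubly-counted overlap 3.64 mm² gives 666.24 mm² — area = 666.24 mm². Checking containment: the cross-section at z = 16.5 is a subset of the cross-section at z = 14.4.

entirely on top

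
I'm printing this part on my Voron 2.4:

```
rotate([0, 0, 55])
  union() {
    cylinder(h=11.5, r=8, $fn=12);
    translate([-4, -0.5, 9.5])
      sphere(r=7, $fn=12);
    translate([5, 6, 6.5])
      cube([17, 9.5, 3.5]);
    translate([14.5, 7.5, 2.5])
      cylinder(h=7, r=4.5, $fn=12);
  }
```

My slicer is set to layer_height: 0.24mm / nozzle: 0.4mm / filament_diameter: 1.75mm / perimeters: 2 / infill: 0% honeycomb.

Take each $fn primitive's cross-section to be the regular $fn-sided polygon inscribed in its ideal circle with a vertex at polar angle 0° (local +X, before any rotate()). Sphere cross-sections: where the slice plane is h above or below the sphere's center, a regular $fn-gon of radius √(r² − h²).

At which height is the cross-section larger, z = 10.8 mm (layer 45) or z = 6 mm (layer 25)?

layer 25 (z = 6 mm)

Layer 45 (z = 10.8): the cylinder: section is a regular 12-gon, circumradius r=8 (area = (12/2)·8.000²·sin(360°/12) = 192.00 mm²); the r=7 sphere at (-4, -0.5) slices to a regular 12-gon of circumradius 6.878 (√(r²−h²) with h=1.3 from center) (area = (12/2)·6.878²·sin(360°/12) = 141.93 mm²); the cube at (5, 6) does not reach this height (z outside [6.5, 10]); the cylinder at (14.5, 7.5) does not reach this height (z outside [2.5, 9.5]); Merging all regions: the regions partially overlap — summed areas 333.93 mm² minus the doubly-counted overlap 106.86 mm² gives 227.07 mm² — area = 227.07 mm²; (whole slice rotated 55° about Z — lengths, areas and connectivity unchanged). So its area = 227.07 mm². Layer 25 (z = 6): the cylinder: section is a regular 12-gon, circumradius r=8 (area = (12/2)·8.000²·sin(360°/12) = 192.00 mm²); the sphere at (-4, -0.5): section is a regular 12-gon, circumradius = √(r²−h²) = √(7²−3.5²) = 6.062 (area = (12/2)·6.062²·sin(360°/12) = 110.25 mm²); the cube at (5, 6) does not reach this height (z outside [6.5, 10]); the r=4.5 cylinder at (14.5, 7.5) gives a regular 12-gon of circumradius 4.5 (constant along its height) (area = (12/2)·4.500²·sin(360°/12) = 60.75 mm²); Combining (union): the regions partially overlap — summed areas 363.00 mm² minus the doubly-counted overlap 90.05 mm² gives 272.95 mm² — area = 272.95 mm²; (rotated 55° about Z; rotation is an isometry so areas/perimeters/island counts are preserved). So its area = 272.95 mm². Layer 25 is larger (272.95 vs 227.07 mm²).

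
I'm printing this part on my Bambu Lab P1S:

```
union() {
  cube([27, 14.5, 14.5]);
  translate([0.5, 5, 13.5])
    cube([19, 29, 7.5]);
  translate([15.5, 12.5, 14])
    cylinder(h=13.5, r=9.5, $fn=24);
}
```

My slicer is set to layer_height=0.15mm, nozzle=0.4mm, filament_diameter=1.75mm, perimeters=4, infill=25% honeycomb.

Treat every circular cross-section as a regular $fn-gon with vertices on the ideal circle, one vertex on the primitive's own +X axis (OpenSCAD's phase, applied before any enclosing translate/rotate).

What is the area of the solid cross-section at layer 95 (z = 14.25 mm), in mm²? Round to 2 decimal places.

784.73 mm²

At z = 14.25 mm: the cube is present — its section is the full 27×14.5 rectangle (area 391.50 mm²); the 19×29 cube at (0.5, 5) contributes its full rectangle (area 551.00 mm²); the r=9.5 cylinder at (15.5, 12.5) contributes a regular 24-gon of circumradius 9.5 (area = (24/2)·9.500²·sin(360°/24) = 280.30 mm²); Taking the union: the regions partially overlap — summed areas 1222.80 mm² minus the doubly-counted overlap 438.07 mm² gives 784.73 mm² — area = 784.73 mm². Overall, the cross-section is a single solid region. Net area = 784.73 mm².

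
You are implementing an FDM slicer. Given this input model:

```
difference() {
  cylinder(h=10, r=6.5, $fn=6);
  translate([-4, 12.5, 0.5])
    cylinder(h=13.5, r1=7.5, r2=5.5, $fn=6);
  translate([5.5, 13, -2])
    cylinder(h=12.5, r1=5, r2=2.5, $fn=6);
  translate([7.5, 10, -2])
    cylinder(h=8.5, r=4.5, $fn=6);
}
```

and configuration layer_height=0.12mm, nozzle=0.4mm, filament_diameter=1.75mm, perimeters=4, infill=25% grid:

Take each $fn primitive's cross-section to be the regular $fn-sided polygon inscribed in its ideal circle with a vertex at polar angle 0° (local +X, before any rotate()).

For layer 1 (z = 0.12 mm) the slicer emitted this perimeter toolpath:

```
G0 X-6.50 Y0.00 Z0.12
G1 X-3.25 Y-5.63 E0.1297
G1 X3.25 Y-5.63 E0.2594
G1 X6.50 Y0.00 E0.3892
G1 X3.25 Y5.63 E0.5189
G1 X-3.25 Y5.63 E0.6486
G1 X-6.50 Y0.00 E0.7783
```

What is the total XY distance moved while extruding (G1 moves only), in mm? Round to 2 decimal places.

Sum the Euclidean lengths of each G1 segment: total = 39.00 mm.

39.00 mm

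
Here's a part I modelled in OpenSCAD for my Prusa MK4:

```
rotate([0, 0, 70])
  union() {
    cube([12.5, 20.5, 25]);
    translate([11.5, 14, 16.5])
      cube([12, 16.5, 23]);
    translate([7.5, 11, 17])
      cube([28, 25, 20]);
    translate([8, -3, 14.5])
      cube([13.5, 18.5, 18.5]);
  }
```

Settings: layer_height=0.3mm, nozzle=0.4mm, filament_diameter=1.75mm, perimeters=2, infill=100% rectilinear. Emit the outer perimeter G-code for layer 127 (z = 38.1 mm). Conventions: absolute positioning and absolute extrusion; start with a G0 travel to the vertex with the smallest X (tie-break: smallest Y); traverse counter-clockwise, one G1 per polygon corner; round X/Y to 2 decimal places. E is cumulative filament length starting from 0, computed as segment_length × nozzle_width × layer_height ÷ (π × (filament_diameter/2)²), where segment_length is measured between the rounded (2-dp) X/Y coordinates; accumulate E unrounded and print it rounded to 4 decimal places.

G0 X-24.73 Y21.24 Z38.10
G1 X-9.22 Y15.59 E0.8235
G1 X-5.12 Y26.87 E1.4223
G1 X-20.62 Y32.51 E2.2452
G1 X-24.73 Y21.24 E2.8437

At z = 38.1 mm: the cube does not reach this height (z outside [0, 25]); the cube at (11.5, 14) is present — its section is the full 12×16.5 rectangle; the cube at (7.5, 11) does not reach this height (z outside [17, 37]); the cube at (8, -3) does not reach this height (z outside [14.5, 33]); Combining (union): only the 12×16.5 cube at (11.5, 14) is present, so the union is just that shape — 1 connected region; (rotated 70° about Z; rotation is an isometry so areas/perimeters/island counts are preserved). The outline is a single polygon with 4 vertices. Extrusion per mm of travel: 0.4 × 0.3 / (π × 0.875²) = 0.049890. Accumulating E over each segment gives final E = 2.8437.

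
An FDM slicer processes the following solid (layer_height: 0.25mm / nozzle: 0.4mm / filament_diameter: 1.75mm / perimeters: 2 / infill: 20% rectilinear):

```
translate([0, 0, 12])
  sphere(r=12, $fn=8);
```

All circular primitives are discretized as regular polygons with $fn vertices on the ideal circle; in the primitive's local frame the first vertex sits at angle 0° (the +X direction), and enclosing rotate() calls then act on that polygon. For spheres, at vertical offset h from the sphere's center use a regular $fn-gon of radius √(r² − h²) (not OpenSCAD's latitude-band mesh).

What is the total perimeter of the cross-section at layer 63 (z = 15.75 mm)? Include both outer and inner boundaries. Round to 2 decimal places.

At z = 15.75 mm: the r=12 sphere slices to a regular 8-gon of circumradius 11.399 (√(r²−h²) with h=3.75 from center) (perimeter = 2·8·11.399·sin(180°/8) = 69.80 mm). Overall, the cross-section is a single solid region. Total boundary length (outer) = 69.80 mm.

69.80 mm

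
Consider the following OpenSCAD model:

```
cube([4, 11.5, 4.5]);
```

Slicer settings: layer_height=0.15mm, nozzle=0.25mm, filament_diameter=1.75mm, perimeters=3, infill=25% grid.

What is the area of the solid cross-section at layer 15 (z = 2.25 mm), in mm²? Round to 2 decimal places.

46.00 mm²

At z = 2.25 mm: the cube (footprint 4×11.5) is included at this height (area 46.00 mm²). Overall, the cross-section is a single solid region. Net area = 46.00 mm².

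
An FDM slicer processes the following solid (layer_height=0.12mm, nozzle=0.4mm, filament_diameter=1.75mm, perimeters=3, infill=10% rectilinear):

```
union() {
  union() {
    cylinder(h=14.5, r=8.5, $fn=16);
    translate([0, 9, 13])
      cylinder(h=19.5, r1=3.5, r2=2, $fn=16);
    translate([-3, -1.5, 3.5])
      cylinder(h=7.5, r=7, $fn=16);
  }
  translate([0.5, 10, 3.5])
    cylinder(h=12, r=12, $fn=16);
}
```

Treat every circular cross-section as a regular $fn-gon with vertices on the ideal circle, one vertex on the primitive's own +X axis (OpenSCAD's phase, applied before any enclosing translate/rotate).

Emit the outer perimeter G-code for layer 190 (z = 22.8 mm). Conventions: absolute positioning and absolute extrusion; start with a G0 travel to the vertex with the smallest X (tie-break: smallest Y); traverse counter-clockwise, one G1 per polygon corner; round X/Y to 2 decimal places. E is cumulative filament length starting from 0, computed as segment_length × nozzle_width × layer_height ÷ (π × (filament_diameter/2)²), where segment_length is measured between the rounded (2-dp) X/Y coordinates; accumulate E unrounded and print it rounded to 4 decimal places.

At z = 22.8 mm: the cylinder is not intersected at this z (z outside [0, 14.5]); the cone at (0, 9): at t=0.503 of its height the radius interpolates to r₁+(r₂−r₁)t = 2.746, giving a regular 16-gon of that circumradius; the cylinder at (-3, -1.5) is absent (z outside [3.5, 11]); Merging all regions: only the cone at (0, 9) is present, so the union is just that shape — 1 connected region; the cylinder at (0.5, 10) is absent (z outside [3.5, 15.5]); Combining (union): only that combined region is present, so the union is just that shape — 1 connected region. The outline is a single polygon with 16 vertices. Extrusion per mm of travel: 0.4 × 0.12 / (π × 0.875²) = 0.019956. Accumulating E over each segment gives final E = 0.3423.

G0 X-2.75 Y9.00 Z22.80
G1 X-2.54 Y7.95 E0.0214
G1 X-1.94 Y7.06 E0.0428
G1 X-1.05 Y6.46 E0.0642
G1 X0.00 Y6.25 E0.0856
G1 X1.05 Y6.46 E0.1069
G1 X1.94 Y7.06 E0.1284
G1 X2.54 Y7.95 E0.1498
G1 X2.75 Y9.00 E0.1712
G1 X2.54 Y10.05 E0.1925
G1 X1.94 Y10.94 E0.2139
G1 X1.05 Y11.54 E0.2354
G1 X0.00 Y11.75 E0.2567
G1 X-1.05 Y11.54 E0.2781
G1 X-1.94 Y10.94 E0.2995
G1 X-2.54 Y10.05 E0.3209
G1 X-2.75 Y9.00 E0.3423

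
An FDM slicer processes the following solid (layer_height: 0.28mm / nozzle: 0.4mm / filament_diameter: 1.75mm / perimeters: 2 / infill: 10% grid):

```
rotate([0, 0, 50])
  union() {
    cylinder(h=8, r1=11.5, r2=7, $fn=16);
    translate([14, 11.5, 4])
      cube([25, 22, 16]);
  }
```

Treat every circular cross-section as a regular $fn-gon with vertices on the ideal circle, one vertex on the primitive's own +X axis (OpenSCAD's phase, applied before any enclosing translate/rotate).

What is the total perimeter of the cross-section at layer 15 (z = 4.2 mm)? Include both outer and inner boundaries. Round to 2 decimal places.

At z = 4.2 mm: the cone (r1=11.5→r2=7) has section circumradius 9.137 here — a regular 16-gon (perimeter = 2·16·9.137·sin(180°/16) = 57.04 mm); the cube at (14, 11.5) is present — its section is the full 25×22 rectangle (perimeter 94.00 mm); Combining (union): the 2 present regions are separate (no shared area or edge), so areas and boundary lengths simply add and each stays a separate island — boundary = 151.04 mm; (whole slice rotated 50° about Z — lengths, areas and connectivity unchanged). Overall, the cross-section has 2 separate islands. Total boundary length (outer) = 151.04 mm.

151.04 mm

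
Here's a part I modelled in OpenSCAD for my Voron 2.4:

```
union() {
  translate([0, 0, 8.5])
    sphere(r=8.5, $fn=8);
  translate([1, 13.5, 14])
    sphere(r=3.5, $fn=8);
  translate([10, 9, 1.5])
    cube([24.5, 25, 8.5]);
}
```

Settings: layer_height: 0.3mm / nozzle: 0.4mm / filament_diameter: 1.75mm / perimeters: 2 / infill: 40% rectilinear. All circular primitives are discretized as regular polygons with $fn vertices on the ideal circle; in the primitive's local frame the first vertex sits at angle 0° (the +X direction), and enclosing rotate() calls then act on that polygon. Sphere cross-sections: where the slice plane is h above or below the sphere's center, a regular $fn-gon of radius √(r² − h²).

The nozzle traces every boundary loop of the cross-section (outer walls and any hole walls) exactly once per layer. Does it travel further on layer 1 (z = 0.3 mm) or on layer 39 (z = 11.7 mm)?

Layer 1 (z = 0.3): the sphere: section is a regular 8-gon, circumradius = √(r²−h²) = √(8.5²−8.2²) = 2.238 (perimeter = 2·8·2.238·sin(180°/8) = 13.70 mm); the sphere at (1, 13.5) is absent (|z−center|=13.700 > r=3.5); the cube at (10, 9) is absent (z outside [1.5, 10]); Taking the union: only the r=8.5 sphere is present, so the union is just that shape — boundary = 13.70 mm. So its perimeter = 13.70 mm. Layer 39 (z = 11.7): the r=8.5 sphere slices to a regular 8-gon of circumradius 7.875 (√(r²−h²) with h=3.2 from center) (perimeter = 2·8·7.875·sin(180°/8) = 48.22 mm); the r=3.5 sphere at (1, 13.5) slices to a regular 8-gon of circumradius 2.638 (√(r²−h²) with h=2.3 from center) (perimeter = 2·8·2.638·sin(180°/8) = 16.15 mm); the cube at (10, 9) does not reach this height (z outside [1.5, 10]); Merging all regions: the 2 present regions are separate (no shared area or edge), so areas and boundary lengths simply add and each stays a separate island — boundary = 64.37 mm. So its perimeter = 64.37 mm. Layer 39 is larger (64.37 vs 13.70 mm).

layer 39 (z = 11.7 mm)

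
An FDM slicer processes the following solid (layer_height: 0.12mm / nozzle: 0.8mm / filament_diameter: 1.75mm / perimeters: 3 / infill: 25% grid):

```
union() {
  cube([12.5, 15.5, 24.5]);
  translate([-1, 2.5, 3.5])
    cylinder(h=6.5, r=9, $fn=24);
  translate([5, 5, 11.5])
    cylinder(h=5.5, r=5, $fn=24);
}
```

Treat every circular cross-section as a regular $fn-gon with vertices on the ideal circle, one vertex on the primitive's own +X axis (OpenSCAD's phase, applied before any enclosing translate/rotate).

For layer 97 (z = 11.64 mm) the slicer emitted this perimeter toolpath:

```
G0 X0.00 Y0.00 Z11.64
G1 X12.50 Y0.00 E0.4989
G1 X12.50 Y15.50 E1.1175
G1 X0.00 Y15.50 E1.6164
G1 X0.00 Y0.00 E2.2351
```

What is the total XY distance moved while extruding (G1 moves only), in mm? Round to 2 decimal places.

Sum the Euclidean lengths of each G1 segment: total = 56.00 mm.

56.00 mm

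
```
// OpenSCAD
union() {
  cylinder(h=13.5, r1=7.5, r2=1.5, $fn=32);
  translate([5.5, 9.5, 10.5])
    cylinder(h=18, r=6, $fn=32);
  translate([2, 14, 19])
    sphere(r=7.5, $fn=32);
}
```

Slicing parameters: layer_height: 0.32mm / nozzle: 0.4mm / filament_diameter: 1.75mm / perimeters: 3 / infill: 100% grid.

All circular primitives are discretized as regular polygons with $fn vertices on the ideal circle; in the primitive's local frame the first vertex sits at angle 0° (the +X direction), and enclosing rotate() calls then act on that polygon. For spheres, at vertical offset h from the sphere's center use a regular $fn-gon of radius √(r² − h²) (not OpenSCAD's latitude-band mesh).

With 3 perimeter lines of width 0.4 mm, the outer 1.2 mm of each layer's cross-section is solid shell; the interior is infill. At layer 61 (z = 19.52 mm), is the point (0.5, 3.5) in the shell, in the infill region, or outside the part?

At z = 19.52 mm: the cone is not intersected at this z (z outside [0, 13.5]); the cylinder at (5.5, 9.5): section is a regular 32-gon, circumradius r=6; the sphere at (2, 14): section is a regular 32-gon, circumradius = √(r²−h²) = √(7.5²−0.52²) = 7.482; Merging all regions: the regions partially overlap (shared area 66.49 mm²), so overlapping operands fuse into one piece — 1 connected region. Overall, the cross-section is a single solid region. The nearest boundary edge runs (2.17, 4.51)→(1.26, 5.26); distance from the point to it = 1.84 mm. The point is not inside any of the regions above, so it lies outside the cross-section (1.84 mm from the nearest boundary).

outside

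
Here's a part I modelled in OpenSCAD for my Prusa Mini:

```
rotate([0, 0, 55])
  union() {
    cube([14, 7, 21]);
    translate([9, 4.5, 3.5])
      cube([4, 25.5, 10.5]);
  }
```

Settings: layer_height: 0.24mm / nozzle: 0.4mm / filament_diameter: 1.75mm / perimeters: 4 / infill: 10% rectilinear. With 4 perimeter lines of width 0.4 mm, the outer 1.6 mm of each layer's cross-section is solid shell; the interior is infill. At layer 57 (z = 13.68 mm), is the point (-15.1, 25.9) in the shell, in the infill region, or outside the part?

shell

At z = 13.68 mm: the 14×7 cube contributes its full rectangle; the cube at (9, 4.5) is present — its section is the full 4×25.5 rectangle; Taking the union: the regions partially overlap (shared area 10.00 mm²), so overlapping operands fuse into one piece — 1 connected region; (whole slice rotated 55° about Z — lengths, areas and connectivity unchanged). Overall, the cross-section is a single solid region. Undo the 55° rotation: the query point maps to (12.555, 27.225) in the un-rotated model frame. The nearest boundary edge runs (13.00, 30.00)→(13.00, 7.00); distance from the point to it = 0.44 mm. The point is inside the cross-section, 0.44 mm from the nearest boundary — within the 1.6 mm shell band (4 × 0.4).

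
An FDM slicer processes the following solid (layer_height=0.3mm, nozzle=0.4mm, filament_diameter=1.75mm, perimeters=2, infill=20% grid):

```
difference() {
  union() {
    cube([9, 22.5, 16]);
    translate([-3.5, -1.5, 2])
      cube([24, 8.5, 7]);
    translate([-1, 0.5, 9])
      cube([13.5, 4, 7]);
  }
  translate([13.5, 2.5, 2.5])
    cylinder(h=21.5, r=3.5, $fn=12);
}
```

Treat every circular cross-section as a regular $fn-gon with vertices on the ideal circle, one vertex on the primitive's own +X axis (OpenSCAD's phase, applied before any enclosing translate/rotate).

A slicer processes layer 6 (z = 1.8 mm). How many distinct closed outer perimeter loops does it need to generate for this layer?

1

At z = 1.8 mm: the cube (footprint 9×22.5) is included at this height; the cube at (-3.5, -1.5) is not intersected at this z (z outside [2, 9]); the cube at (-1, 0.5) does not reach this height (z outside [9, 16]); Taking the union: only the 9×22.5 cube is present, so the union is just that shape — 1 connected region; the cylinder at (13.5, 2.5) does not reach this height (z outside [2.5, 24]); Taking the first minus the rest: none of the subtracted shapes is present at this height, so that combined region is unchanged — 1 connected region. The result has 1 disconnected region.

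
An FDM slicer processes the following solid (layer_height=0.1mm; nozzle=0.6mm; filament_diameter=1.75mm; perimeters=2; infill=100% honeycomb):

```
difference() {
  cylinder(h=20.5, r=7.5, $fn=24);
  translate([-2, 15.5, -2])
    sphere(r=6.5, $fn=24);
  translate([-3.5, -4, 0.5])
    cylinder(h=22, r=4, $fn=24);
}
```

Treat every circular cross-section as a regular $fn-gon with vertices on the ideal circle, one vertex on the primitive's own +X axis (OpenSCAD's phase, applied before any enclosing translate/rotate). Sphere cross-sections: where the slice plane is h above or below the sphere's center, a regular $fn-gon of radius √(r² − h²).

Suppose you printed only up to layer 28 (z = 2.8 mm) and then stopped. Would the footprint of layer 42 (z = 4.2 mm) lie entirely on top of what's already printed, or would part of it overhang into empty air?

entirely on top

Compare the two slices. At z = 2.8: the r=7.5 cylinder gives a regular 24-gon of circumradius 7.5 (constant along its height) (area = (24/2)·7.500²·sin(360°/24) = 174.70 mm²); the r=6.5 sphere at (-2, 15.5) contributes a regular 24-gon of circumradius √(6.5²−4.8²) = 4.383 (area = (24/2)·4.383²·sin(360°/24) = 59.66 mm²); the r=4 cylinder at (-3.5, -4) contributes a regular 24-gon of circumradius 4 (area = (24/2)·4.000²·sin(360°/24) = 49.69 mm²); Taking the first minus the rest: starting from the r=7.5 cylinder (174.70 mm²), the r=6.5 sphere at (-2, 15.5) misses the remaining region (no effect); the r=4 cylinder at (-3.5, -4) partially overlaps it — only the 38.84 mm² overlap (of its 49.69 mm²) is removed, clipping the outline — area = 135.86 mm². At z = 4.2: the r=7.5 cylinder contributes a regular 24-gon of circumradius 7.5 (area = (24/2)·7.500²·sin(360°/24) = 174.70 mm²); the r=6.5 sphere at (-2, 15.5) contributes a regular 24-gon of circumradius √(6.5²−6.2²) = 1.952 (area = (24/2)·1.952²·sin(360°/24) = 11.83 mm²); the r=4 cylinder at (-3.5, -4) contributes a regular 24-gon of circumradius 4 (area = (24/2)·4.000²·sin(360°/24) = 49.69 mm²); After the difference (first − rest): starting from the r=7.5 cylinder (174.70 mm²), the r=6.5 sphere at (-2, 15.5) misses the remaining region (no effect); the r=4 cylinder at (-3.5, -4) partially overlaps it — only the 38.84 mm² overlap (of its 49.69 mm²) is removed, clipping the outline — area = 135.86 mm². Checking containment: the cross-section at z = 4.2 is a subset of the cross-section at z = 2.8.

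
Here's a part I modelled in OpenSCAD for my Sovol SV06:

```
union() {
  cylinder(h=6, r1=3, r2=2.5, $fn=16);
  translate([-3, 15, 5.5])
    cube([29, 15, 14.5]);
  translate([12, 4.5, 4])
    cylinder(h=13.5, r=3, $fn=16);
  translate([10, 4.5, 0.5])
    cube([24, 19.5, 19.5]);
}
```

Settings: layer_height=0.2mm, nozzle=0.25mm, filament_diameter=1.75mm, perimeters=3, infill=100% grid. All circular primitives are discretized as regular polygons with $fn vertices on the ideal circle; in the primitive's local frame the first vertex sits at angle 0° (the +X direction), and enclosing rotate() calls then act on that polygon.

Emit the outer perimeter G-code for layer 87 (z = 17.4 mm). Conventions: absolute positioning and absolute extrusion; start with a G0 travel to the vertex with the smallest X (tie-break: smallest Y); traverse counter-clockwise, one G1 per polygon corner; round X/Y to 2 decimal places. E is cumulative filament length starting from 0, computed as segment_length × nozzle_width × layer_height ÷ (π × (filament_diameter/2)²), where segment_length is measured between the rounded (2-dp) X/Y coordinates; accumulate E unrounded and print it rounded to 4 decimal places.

At z = 17.4 mm: the cone does not reach this height (z outside [0, 6]); the cube at (-3, 15) is present — its section is the full 29×15 rectangle; the cylinder at (12, 4.5): section is a regular 16-gon, circumradius r=3; the cube at (10, 4.5) is present — its section is the full 24×19.5 rectangle; Combining (union): the regions partially overlap (shared area 156.32 mm²), so overlapping operands fuse into one piece — 1 connected region. The outline is a single polygon with 19 vertices. Extrusion per mm of travel: 0.25 × 0.2 / (π × 0.875²) = 0.020788. Accumulating E over each segment gives final E = 2.6950.

G0 X-3.00 Y15.00 Z17.40
G1 X10.00 Y15.00 E0.2702
G1 X10.00 Y6.70 E0.4428
G1 X9.88 Y6.62 E0.4458
G1 X9.23 Y5.65 E0.4700
G1 X9.00 Y4.50 E0.4944
G1 X9.23 Y3.35 E0.5188
G1 X9.88 Y2.38 E0.5431
G1 X10.85 Y1.73 E0.5673
G1 X12.00 Y1.50 E0.5917
G1 X13.15 Y1.73 E0.6161
G1 X14.12 Y2.38 E0.6404
G1 X14.77 Y3.35 E0.6647
G1 X15.00 Y4.50 E0.6890
G1 X34.00 Y4.50 E1.0840
G1 X34.00 Y24.00 E1.4894
G1 X26.00 Y24.00 E1.6557
G1 X26.00 Y30.00 E1.7804
G1 X-3.00 Y30.00 E2.3832
G1 X-3.00 Y15.00 E2.6950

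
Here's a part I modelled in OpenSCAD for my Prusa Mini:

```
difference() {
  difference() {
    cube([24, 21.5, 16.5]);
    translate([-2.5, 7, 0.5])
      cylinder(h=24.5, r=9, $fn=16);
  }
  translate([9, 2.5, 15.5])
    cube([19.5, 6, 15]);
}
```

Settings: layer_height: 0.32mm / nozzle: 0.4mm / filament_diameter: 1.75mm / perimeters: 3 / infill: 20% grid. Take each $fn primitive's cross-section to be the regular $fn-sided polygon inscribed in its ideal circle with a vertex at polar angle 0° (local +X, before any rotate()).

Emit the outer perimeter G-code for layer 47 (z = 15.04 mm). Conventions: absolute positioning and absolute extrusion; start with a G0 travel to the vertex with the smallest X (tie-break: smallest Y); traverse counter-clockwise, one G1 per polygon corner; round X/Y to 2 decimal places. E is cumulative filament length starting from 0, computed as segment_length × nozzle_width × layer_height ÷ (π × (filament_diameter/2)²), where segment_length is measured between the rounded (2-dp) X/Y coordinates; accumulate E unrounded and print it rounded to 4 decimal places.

At z = 15.04 mm: the cube (footprint 24×21.5) is included at this height; the cylinder at (-2.5, 7): section is a regular 16-gon, circumradius r=9; After the difference (first − rest): starting from the 24×21.5 cube, the r=9 cylinder at (-2.5, 7) partially overlaps it — only the 77.61 mm² overlap (of its 247.98 mm²) is removed, clipping the outline — 1 connected region; the cube at (9, 2.5) is absent (z outside [15.5, 30.5]); After the difference (first − rest): none of the subtracted shapes is present at this height, so that combined region is unchanged — 1 connected region. The outline is a single polygon with 11 vertices. Extrusion per mm of travel: 0.4 × 0.32 / (π × 0.875²) = 0.053216. Accumulating E over each segment gives final E = 4.9089.

G0 X0.00 Y15.50 Z15.04
G1 X0.94 Y15.31 E0.0510
G1 X3.86 Y13.36 E0.2379
G1 X5.81 Y10.44 E0.4247
G1 X6.50 Y7.00 E0.6115
G1 X5.81 Y3.56 E0.7982
G1 X3.86 Y0.64 E0.9850
G1 X2.91 Y0.00 E1.0460
G1 X24.00 Y0.00 E2.1683
G1 X24.00 Y21.50 E3.3125
G1 X0.00 Y21.50 E4.5896
G1 X0.00 Y15.50 E4.9089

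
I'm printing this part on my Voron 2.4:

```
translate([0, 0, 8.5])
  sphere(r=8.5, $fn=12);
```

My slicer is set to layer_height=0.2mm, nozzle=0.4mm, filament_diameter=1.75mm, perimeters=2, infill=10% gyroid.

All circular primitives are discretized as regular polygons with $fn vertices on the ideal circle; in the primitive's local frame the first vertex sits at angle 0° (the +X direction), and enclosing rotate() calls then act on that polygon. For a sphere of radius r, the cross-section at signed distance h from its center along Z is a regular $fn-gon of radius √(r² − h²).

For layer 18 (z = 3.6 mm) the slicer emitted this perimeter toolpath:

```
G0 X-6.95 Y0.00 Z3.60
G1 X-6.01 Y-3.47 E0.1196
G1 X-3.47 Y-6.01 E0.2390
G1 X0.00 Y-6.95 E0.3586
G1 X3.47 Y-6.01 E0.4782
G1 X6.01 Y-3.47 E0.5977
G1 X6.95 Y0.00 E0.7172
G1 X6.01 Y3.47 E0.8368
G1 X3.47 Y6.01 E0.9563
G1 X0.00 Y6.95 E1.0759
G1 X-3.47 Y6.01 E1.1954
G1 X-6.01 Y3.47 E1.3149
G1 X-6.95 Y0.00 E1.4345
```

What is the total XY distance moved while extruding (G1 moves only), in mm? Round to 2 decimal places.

43.13 mm

Sum the Euclidean lengths of each G1 segment: total = 43.13 mm.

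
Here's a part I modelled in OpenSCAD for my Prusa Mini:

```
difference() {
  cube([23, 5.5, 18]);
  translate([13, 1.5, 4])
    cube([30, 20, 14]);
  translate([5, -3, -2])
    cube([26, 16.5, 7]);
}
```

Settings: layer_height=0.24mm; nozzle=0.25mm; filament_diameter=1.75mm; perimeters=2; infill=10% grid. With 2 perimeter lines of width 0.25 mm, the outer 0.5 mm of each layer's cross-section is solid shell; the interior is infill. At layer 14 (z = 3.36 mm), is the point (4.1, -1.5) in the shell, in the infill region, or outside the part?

outside

At z = 3.36 mm: the cube is present — its section is the full 23×5.5 rectangle; the cube at (13, 1.5) does not reach this height (z outside [4, 18]); the cube at (5, -3) is present — its section is the full 26×16.5 rectangle; Subtracting the remaining from the first: starting from the 23×5.5 cube, the 26×16.5 cube at (5, -3) partially overlaps it — only the 99.00 mm² overlap (of its 429.00 mm²) is removed, clipping the outline — 1 connected region. Overall, the cross-section is a single solid region. The nearest boundary edge runs (5.00, 0.00)→(0.00, 0.00); distance from the point to it = 1.50 mm. The point is not inside any of the regions above, so it lies outside the cross-section (1.50 mm from the nearest boundary).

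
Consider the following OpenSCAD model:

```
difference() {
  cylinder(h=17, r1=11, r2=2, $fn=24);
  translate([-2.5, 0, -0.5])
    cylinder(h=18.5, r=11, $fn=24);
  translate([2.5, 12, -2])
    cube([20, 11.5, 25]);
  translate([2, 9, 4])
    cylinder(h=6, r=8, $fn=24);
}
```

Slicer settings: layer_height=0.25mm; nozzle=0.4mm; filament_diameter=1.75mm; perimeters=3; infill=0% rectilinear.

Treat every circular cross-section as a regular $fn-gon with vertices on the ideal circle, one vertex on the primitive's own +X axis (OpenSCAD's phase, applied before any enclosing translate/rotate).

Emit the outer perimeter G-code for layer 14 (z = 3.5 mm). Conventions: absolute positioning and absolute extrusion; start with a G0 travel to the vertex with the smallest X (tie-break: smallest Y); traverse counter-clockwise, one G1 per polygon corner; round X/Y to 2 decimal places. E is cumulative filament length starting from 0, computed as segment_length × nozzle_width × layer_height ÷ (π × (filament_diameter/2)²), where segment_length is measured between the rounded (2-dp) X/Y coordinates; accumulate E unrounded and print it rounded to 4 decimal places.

G0 X6.02 Y-6.81 Z3.50
G1 X6.47 Y-6.47 E0.0234
G1 X7.92 Y-4.57 E0.1228
G1 X8.84 Y-2.37 E0.2220
G1 X9.15 Y0.00 E0.3213
G1 X8.84 Y2.37 E0.4207
G1 X7.92 Y4.57 E0.5198
G1 X6.47 Y6.47 E0.6192
G1 X6.02 Y6.81 E0.6427
G1 X7.03 Y5.50 E0.7114
G1 X8.13 Y2.85 E0.8307
G1 X8.50 Y0.00 E0.9502
G1 X8.13 Y-2.85 E1.0697
G1 X7.03 Y-5.50 E1.1890
G1 X6.02 Y-6.81 E1.2577

At z = 3.5 mm: the cone contributes a regular 24-gon of circumradius 9.147 (interpolated between r1=11 and r2=2 at t=0.206); the cylinder at (-2.5, 0): section is a regular 24-gon, circumradius r=11; the cube at (2.5, 12) is present — its section is the full 20×11.5 rectangle; the cylinder at (2, 9) does not reach this height (z outside [4, 10]); Taking the first minus the rest: starting from the cone, the r=11 cylinder at (-2.5, 0) partially overlaps it — only the 253.41 mm² overlap (of its 375.81 mm²) is removed, clipping the outline; the 20×11.5 cube at (2.5, 12) misses the remaining region (no effect) — 1 connected region. The outline is a single polygon with 14 vertices. Extrusion per mm of travel: 0.4 × 0.25 / (π × 0.875²) = 0.041575. Accumulating E over each segment gives final E = 1.2577.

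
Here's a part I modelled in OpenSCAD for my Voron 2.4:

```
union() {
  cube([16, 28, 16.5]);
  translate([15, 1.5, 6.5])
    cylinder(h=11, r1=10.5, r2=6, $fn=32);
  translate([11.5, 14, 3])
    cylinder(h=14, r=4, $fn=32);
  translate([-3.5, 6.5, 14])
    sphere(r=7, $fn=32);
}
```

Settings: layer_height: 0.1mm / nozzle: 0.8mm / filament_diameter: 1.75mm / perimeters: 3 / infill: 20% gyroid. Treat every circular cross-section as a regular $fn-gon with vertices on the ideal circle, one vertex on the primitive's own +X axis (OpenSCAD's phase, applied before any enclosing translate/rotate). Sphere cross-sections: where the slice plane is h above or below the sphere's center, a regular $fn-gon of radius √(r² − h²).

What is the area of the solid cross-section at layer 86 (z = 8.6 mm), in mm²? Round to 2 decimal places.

At z = 8.6 mm: the cube is present — its section is the full 16×28 rectangle (area 448.00 mm²); the cone at (15, 1.5): at t=0.191 of its height the radius interpolates to r₁+(r₂−r₁)t = 9.641, giving a regular 32-gon of that circumradius (area = (32/2)·9.641²·sin(360°/32) = 290.13 mm²); the r=4 cylinder at (11.5, 14) contributes a regular 32-gon of circumradius 4 (area = (32/2)·4.000²·sin(360°/32) = 49.94 mm²); the sphere at (-3.5, 6.5): section is a regular 32-gon, circumradius = √(r²−h²) = √(7²−5.4²) = 4.454 (area = (32/2)·4.454²·sin(360°/32) = 61.93 mm²); Combining (union): the regions partially overlap — summed areas 850.00 mm² minus the doubly-counted overlap 151.42 mm² gives 698.58 mm² — area = 698.58 mm². Overall, the cross-section is a single solid region. Net area = 698.58 mm².

698.58 mm²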